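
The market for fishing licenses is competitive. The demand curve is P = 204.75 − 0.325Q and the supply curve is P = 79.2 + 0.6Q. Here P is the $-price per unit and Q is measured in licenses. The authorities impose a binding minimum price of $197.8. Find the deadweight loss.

Competitive equilibrium: 204.75 − 0.325Q = 79.2 + 0.6Q → Q* = 135.72973, P* = 160.63784.
At the floor P = 197.8, quantity demanded = (204.75 − 197.8)/0.325 = 21.38462.
Sellers' marginal cost at Q' = 21.38462: 79.2 + 0.6·21.38462 = 92.03077.
ΔQ = 135.72973 − 21.38462 = 114.34511; wedge = 197.8 − 92.03077 = 105.76923.
Deadweight loss = ½ × 114.34511 × 105.76923 = $6047.10.

$6047.10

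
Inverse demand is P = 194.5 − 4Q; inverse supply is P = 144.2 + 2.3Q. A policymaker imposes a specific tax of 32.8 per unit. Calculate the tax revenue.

Competitive equilibrium: 194.5 − 4Q = 144.2 + 2.3Q → Q* = 7.9841, P* = 162.5635.
With the tax, the buyer price exceeds the seller price by 32.8: (194.5 − 4Q) − (144.2 + 2.3Q) = 32.8 → Q' = 2.7778.
Tax revenue = 32.8 × 2.7778 = 91.11.

91.11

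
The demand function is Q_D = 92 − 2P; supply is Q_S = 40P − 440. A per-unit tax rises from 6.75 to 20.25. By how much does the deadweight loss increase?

In inverse form: demand P = 46 − 0.5Q, supply P = 11 + 0.025Q.
Competitive equilibrium: 46 − 0.5Q = 11 + 0.025Q → Q* = 66.6667, P* = 12.6667.
For a per-unit tax t: ΔQ = t/0.525, so DWL = ½·t·(t/0.525) = t²/1.05.
At t = 6.75: DWL = 43.393. At t = 20.25: DWL = 390.536.
Increase = 390.536 − 43.393 = 347.14.

347.14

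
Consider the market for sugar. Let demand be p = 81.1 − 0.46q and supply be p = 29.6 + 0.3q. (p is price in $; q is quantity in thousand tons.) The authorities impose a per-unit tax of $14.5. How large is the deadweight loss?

Competitive equilibrium: 81.1 − 0.46q = 29.6 + 0.3q → q* = 67.7632, p* = 49.9289.
With the tax, the buyer price exceeds the seller price by 14.5: (81.1 − 0.46q) − (29.6 + 0.3q) = 14.5 → q' = 48.6842.
Δq = 67.7632 − 48.6842 = 19.079; the wedge equals the tax, 14.5.
DWL = ½ × 19.079 × 14.5 = $138.32 thousand.

$138.32 thousand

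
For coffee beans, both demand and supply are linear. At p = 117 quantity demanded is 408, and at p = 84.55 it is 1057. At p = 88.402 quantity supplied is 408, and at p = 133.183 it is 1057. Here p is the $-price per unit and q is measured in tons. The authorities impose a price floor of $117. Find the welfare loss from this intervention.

Demand slope = (84.55 − 117)/(1057 − 408) = −0.05, so p = 137.4 − 0.05q.
Supply slope = (133.183 − 88.402)/(1057 − 408) = 0.069, so p = 60.25 + 0.069q.
Competitive equilibrium: 137.4 − 0.05q = 60.25 + 0.069q → q* = 648.3193, p* = 104.984.
At the floor p = 117, quantity demanded = (137.4 − 117)/0.05 = 408.
Sellers' marginal cost at q' = 408: 60.25 + 0.069·408 = 88.402.
Δq = 648.3193 − 408 = 240.3193; wedge = 117 − 88.402 = 28.598.
Welfare loss = ½ × 240.3193 × 28.598 = $3436.33.

$3436.33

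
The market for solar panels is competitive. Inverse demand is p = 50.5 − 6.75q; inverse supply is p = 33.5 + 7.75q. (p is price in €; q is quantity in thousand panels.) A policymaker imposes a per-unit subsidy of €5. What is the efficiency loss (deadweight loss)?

€0.86 thousand

Competitive equilibrium: 50.5 − 6.75q = 33.5 + 7.75q → q* = 1.1724, p* = 42.5862.
The subsidy lowers effective supply by 5: p = 28.5 + 7.75q.
New quantity: 50.5 − 6.75q = 28.5 + 7.75q → q' = 1.5172.
Overproduction Δq = 1.5172 − 1.1724 = 0.3448; wedge = subsidy = 5.
DWL = ½ × 0.3448 × 5 = €0.86 thousand.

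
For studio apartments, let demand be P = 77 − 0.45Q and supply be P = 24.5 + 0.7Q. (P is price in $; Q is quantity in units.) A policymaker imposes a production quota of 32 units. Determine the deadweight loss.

Competitive equilibrium: 77 − 0.45Q = 24.5 + 0.7Q → Q* = 45.6522, P* = 56.4565.
At Q = 32: demand price = 77 − 0.45·32 = 62.6; supply price = 24.5 + 0.7·32 = 46.9.
ΔQ = 45.6522 − 32 = 13.6522; wedge = 62.6 − 46.9 = 15.7.
Deadweight loss = ½ × 13.6522 × 15.7 = $107.17.

$107.17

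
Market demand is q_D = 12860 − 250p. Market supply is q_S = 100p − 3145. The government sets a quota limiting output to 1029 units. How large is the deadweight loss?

In inverse form: demand p = 51.44 − 0.004q, supply p = 31.45 + 0.01q.
Competitive equilibrium: 51.44 − 0.004q = 31.45 + 0.01q → q* = 1427.8571, p* = 45.7286.
At q = 1029: demand price = 51.44 − 0.004·1029 = 47.324; supply price = 31.45 + 0.01·1029 = 41.74.
Δq = 1427.8571 − 1029 = 398.8571; wedge = 47.324 − 41.74 = 5.584.
Deadweight loss = ½ × 398.8571 × 5.584 = 1113.61.

1113.61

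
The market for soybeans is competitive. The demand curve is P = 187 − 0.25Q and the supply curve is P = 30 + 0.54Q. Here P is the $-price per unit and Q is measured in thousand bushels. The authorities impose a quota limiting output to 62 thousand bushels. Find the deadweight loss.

$7385.01 thousand

Competitive equilibrium: 187 − 0.25Q = 30 + 0.54Q → Q* = 198.7342, P* = 137.3165.
At Q = 62: demand price = 187 − 0.25·62 = 171.5; supply price = 30 + 0.54·62 = 63.48.
ΔQ = 198.7342 − 62 = 136.7342; wedge = 171.5 − 63.48 = 108.02.
The triangle = ½ × 136.7342 × 108.02 = $7385.01 thousand.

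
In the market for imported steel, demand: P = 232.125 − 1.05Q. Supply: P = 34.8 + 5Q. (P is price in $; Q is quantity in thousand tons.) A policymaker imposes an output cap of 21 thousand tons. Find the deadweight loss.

$408.15 thousand

Competitive equilibrium: 232.125 − 1.05Q = 34.8 + 5Q → Q* = 32.6157, P* = 197.8785.
At Q = 21: demand price = 232.125 − 1.05·21 = 210.075; supply price = 34.8 + 5·21 = 139.8.
ΔQ = 32.6157 − 21 = 11.6157; wedge = 210.075 − 139.8 = 70.275.
DWL = ½ × 11.6157 × 70.275 = $408.15 thousand.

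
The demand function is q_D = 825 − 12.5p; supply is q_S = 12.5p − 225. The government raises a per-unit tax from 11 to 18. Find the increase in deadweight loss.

In inverse form: demand p = 66 − 0.08q, supply p = 18 + 0.08q.
Competitive equilibrium: 66 − 0.08q = 18 + 0.08q → q* = 300, p* = 42.
For a per-unit tax t: Δq = t/0.16, so DWL = ½·t·(t/0.16) = t²/0.32.
At t = 11: DWL = 378.125. At t = 18: DWL = 1012.5.
Increase = 1012.5 − 378.125 = 634.375.

634.375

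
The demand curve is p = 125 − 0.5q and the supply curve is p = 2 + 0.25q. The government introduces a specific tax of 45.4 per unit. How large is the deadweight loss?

1374.11

Competitive equilibrium: 125 − 0.5q = 2 + 0.25q → q* = 164, p* = 43.
With the tax, the buyer price exceeds the seller price by 45.4: (125 − 0.5q) − (2 + 0.25q) = 45.4 → q' = 103.4667.
Δq = 164 − 103.4667 = 60.5333; the wedge equals the tax, 45.4.
Deadweight loss = ½ × 60.5333 × 45.4 = 1374.11.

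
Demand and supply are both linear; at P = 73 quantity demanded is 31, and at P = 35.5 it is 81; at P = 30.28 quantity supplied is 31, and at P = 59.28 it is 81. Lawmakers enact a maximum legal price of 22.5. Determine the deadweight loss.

1378.78

Demand slope = (35.5 − 73)/(81 − 31) = −0.75, so P = 96.25 − 0.75Q.
Supply slope = (59.28 − 30.28)/(81 − 31) = 0.58, so P = 12.3 + 0.58Q.
Competitive equilibrium: 96.25 − 0.75Q = 12.3 + 0.58Q → Q* = 63.1203, P* = 48.9098.
At the ceiling P = 22.5, quantity supplied = (22.5 − 12.3)/0.58 = 17.5862.
Willingness to pay at Q' = 17.5862: 96.25 − 0.75·17.5862 = 83.0604.
ΔQ = 63.1203 − 17.5862 = 45.5341; wedge = 83.0604 − 22.5 = 60.5604.
Deadweight loss = ½ × 45.5341 × 60.5604 = 1378.78.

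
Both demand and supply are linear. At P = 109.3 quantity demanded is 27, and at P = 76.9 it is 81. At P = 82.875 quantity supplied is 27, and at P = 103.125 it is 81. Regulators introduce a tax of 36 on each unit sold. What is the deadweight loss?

Demand slope = (76.9 − 109.3)/(81 − 27) = −0.6, so P = 125.5 − 0.6Q.
Supply slope = (103.125 − 82.875)/(81 − 27) = 0.375, so P = 72.75 + 0.375Q.
Competitive equilibrium: 125.5 − 0.6Q = 72.75 + 0.375Q → Q* = 54.1026, P* = 93.0385.
With the tax, the buyer price exceeds the seller price by 36: (125.5 − 0.6Q) − (72.75 + 0.375Q) = 36 → Q' = 17.1795.
ΔQ = 54.1026 − 17.1795 = 36.9231; the wedge equals the tax, 36.
DWL = ½ × 36.9231 × 36 = 664.62.

664.62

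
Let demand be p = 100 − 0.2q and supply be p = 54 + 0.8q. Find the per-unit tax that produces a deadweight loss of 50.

Competitive equilibrium: 100 − 0.2q = 54 + 0.8q → q* = 46, p* = 90.8.
A tax t gives Δq = t/1 and wedge t, so DWL = t²/2.
t²/2 = 50 → t² = 100 → t = 10.

10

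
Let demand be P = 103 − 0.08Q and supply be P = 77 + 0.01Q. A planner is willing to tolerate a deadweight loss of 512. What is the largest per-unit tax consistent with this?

9.6

Competitive equilibrium: 103 − 0.08Q = 77 + 0.01Q → Q* = 288.8889, P* = 79.8889.
A tax t gives ΔQ = t/0.09 and wedge t, so DWL = t²/0.18.
t²/0.18 = 512 → t² = 92.16 → t = 9.6.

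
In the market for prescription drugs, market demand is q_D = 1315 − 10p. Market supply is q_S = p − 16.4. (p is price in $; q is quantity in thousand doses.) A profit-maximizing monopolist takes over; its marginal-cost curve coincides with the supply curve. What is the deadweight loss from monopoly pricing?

$41.82 thousand

In inverse form: demand p = 131.5 − 0.1q, supply p = 16.4 + q.
Competitive equilibrium: 131.5 − 0.1q = 16.4 + q → q* = 104.6364, p* = 121.0364.
Marginal revenue: MR = 131.5 − 0.2q. Set MR = MC: 131.5 − 0.2q = 16.4 + q → q_m = 95.9167.
Price p_m = 131.5 − 0.1·95.9167 = 121.9083; MC(q_m) = 16.4 + 1·95.9167 = 112.3167.
Competitive q* = 104.6364, so Δq = 8.7197; wedge = 121.9083 − 112.3167 = 9.5916.
Welfare loss = ½ × 8.7197 × 9.5916 = $41.82 thousand.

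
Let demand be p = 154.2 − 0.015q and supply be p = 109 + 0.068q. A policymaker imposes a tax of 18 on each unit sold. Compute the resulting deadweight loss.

1951.81

Competitive equilibrium: 154.2 − 0.015q = 109 + 0.068q → q* = 544.5783, p* = 146.0313.
With the tax, the buyer price exceeds the seller price by 18: (154.2 − 0.015q) − (109 + 0.068q) = 18 → q' = 327.7108.
Δq = 544.5783 − 327.7108 = 216.8675; the wedge equals the tax, 18.
Welfare loss = ½ × 216.8675 × 18 = 1951.81.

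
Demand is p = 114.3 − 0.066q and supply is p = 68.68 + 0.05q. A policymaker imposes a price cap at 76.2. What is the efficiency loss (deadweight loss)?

3421.34

Competitive equilibrium: 114.3 − 0.066q = 68.68 + 0.05q → q* = 393.2759, p* = 88.3438.
At the ceiling p = 76.2, quantity supplied = (76.2 − 68.68)/0.05 = 150.4.
Willingness to pay at q' = 150.4: 114.3 − 0.066·150.4 = 104.3736.
Δq = 393.2759 − 150.4 = 242.8759; wedge = 104.3736 − 76.2 = 28.1736.
DWL = ½ × 242.8759 × 28.1736 = 3421.34.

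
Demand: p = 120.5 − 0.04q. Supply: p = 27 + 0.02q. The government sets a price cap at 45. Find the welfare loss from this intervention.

13002.08

Competitive equilibrium: 120.5 − 0.04q = 27 + 0.02q → q* = 1558.3333, p* = 58.1667.
At the ceiling p = 45, quantity supplied = (45 − 27)/0.02 = 900.
Willingness to pay at q' = 900: 120.5 − 0.04·900 = 84.5.
Δq = 1558.3333 − 900 = 658.3333; wedge = 84.5 − 45 = 39.5.
The triangle = ½ × 658.3333 × 39.5 = 13002.08.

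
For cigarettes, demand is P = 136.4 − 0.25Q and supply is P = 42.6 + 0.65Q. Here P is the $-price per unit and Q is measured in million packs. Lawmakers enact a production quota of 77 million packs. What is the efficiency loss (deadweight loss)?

Competitive equilibrium: 136.4 − 0.25Q = 42.6 + 0.65Q → Q* = 104.2222, P* = 110.3444.
At Q = 77: demand price = 136.4 − 0.25·77 = 117.15; supply price = 42.6 + 0.65·77 = 92.65.
ΔQ = 104.2222 − 77 = 27.2222; wedge = 117.15 − 92.65 = 24.5.
Deadweight loss = ½ × 27.2222 × 24.5 = $333.47 million.

$333.47 million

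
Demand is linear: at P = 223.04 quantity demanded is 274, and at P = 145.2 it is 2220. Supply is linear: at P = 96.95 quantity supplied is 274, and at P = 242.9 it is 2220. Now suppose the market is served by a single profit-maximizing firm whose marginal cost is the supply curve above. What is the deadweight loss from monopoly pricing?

7191.86

Demand slope = (145.2 − 223.04)/(2220 − 274) = −0.04, so P = 234 − 0.04Q.
Supply slope = (242.9 − 96.95)/(2220 − 274) = 0.075, so P = 76.4 + 0.075Q.
Competitive equilibrium: 234 − 0.04Q = 76.4 + 0.075Q → Q* = 1370.43478, P* = 179.18261.
Marginal revenue: MR = 234 − 0.08Q. Set MR = MC: 234 − 0.08Q = 76.4 + 0.075Q → Q_m = 1016.77419.
Price P_m = 234 − 0.04·1016.77419 = 193.32903; MC(Q_m) = 76.4 + 0.075·1016.77419 = 152.65806.
Competitive Q* = 1370.43478, so ΔQ = 353.66059; wedge = 193.32903 − 152.65806 = 40.67097.
DWL = ½ × 353.66059 × 40.67097 = 7191.86.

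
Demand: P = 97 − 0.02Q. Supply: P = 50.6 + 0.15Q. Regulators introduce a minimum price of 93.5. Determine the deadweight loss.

815.36

Competitive equilibrium: 97 − 0.02Q = 50.6 + 0.15Q → Q* = 272.9412, P* = 91.5412.
At the floor P = 93.5, quantity demanded = (97 − 93.5)/0.02 = 175.
Sellers' marginal cost at Q' = 175: 50.6 + 0.15·175 = 76.85.
ΔQ = 272.9412 − 175 = 97.9412; wedge = 93.5 − 76.85 = 16.65.
The triangle = ½ × 97.9412 × 16.65 = 815.36.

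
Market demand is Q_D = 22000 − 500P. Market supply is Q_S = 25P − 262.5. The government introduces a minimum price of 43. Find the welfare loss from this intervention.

In inverse form: demand P = 44 − 0.002Q, supply P = 10.5 + 0.04Q.
Competitive equilibrium: 44 − 0.002Q = 10.5 + 0.04Q → Q* = 797.619, P* = 42.4048.
At the floor P = 43, quantity demanded = (44 − 43)/0.002 = 500.
Sellers' marginal cost at Q' = 500: 10.5 + 0.04·500 = 30.5.
ΔQ = 797.619 − 500 = 297.619; wedge = 43 − 30.5 = 12.5.
DWL = ½ × 297.619 × 12.5 = 1860.12.

1860.12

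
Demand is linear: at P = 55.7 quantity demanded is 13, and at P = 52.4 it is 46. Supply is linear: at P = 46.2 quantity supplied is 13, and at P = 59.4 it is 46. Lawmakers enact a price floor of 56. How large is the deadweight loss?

121

Demand slope = (52.4 − 55.7)/(46 − 13) = −0.1, so P = 57 − 0.1Q.
Supply slope = (59.4 − 46.2)/(46 − 13) = 0.4, so P = 41 + 0.4Q.
Competitive equilibrium: 57 − 0.1Q = 41 + 0.4Q → Q* = 32, P* = 53.8.
At the floor P = 56, quantity demanded = (57 − 56)/0.1 = 10.
Sellers' marginal cost at Q' = 10: 41 + 0.4·10 = 45.
ΔQ = 32 − 10 = 22; wedge = 56 − 45 = 11.
DWL = ½ × 22 × 11 = 121.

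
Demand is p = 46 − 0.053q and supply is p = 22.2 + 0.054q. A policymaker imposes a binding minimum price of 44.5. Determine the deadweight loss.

2016.18

Competitive equilibrium: 46 − 0.053q = 22.2 + 0.054q → q* = 222.4299, p* = 34.2112.
At the floor p = 44.5, quantity demanded = (46 − 44.5)/0.053 = 28.3019.
Sellers' marginal cost at q' = 28.3019: 22.2 + 0.054·28.3019 = 23.7283.
Δq = 222.4299 − 28.3019 = 194.128; wedge = 44.5 − 23.7283 = 20.7717.
Welfare loss = ½ × 194.128 × 20.7717 = 2016.18.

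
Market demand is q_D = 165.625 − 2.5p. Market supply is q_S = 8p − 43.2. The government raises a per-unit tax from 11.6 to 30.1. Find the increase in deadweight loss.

In inverse form: demand p = 66.25 − 0.4q, supply p = 5.4 + 0.125q.
Competitive equilibrium: 66.25 − 0.4q = 5.4 + 0.125q → q* = 115.9048, p* = 19.8881.
For a per-unit tax t: Δq = t/0.525, so DWL = ½·t·(t/0.525) = t²/1.05.
At t = 11.6: DWL = 128.1524. At t = 30.1: DWL = 862.8667.
Increase = 862.8667 − 128.1524 = 734.71.

734.71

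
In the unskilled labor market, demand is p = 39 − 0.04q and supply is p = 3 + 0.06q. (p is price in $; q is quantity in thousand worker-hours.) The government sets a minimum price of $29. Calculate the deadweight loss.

$605 thousand

Competitive equilibrium: 39 − 0.04q = 3 + 0.06q → q* = 360, p* = 24.6.
At the floor p = 29, quantity demanded = (39 − 29)/0.04 = 250.
Sellers' marginal cost at q' = 250: 3 + 0.06·250 = 18.
Δq = 360 − 250 = 110; wedge = 29 − 18 = 11.
The triangle = ½ × 110 × 11 = $605 thousand.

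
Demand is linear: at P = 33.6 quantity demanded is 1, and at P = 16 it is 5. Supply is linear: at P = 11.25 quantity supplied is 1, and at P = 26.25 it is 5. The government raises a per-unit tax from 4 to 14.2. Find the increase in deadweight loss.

11.39

Demand slope = (16 − 33.6)/(5 − 1) = −4.4, so P = 38 − 4.4Q.
Supply slope = (26.25 − 11.25)/(5 − 1) = 3.75, so P = 7.5 + 3.75Q.
Competitive equilibrium: 38 − 4.4Q = 7.5 + 3.75Q → Q* = 3.7423, P* = 21.5337.
For a per-unit tax t: ΔQ = t/8.15, so DWL = ½·t·(t/8.15) = t²/16.3.
At t = 4: DWL = 0.982. At t = 14.2: DWL = 12.371.
Increase = 12.371 − 0.982 = 11.39.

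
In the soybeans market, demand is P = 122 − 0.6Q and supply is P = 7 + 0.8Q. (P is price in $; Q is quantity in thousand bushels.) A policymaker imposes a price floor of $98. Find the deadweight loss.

$1243.21 thousand

Competitive equilibrium: 122 − 0.6Q = 7 + 0.8Q → Q* = 82.14286, P* = 72.71429.
At the floor P = 98, quantity demanded = (122 − 98)/0.6 = 40.
Sellers' marginal cost at Q' = 40: 7 + 0.8·40 = 39.
ΔQ = 82.14286 − 40 = 42.14286; wedge = 98 − 39 = 59.
DWL = ½ × 42.14286 × 59 = $1243.21 thousand.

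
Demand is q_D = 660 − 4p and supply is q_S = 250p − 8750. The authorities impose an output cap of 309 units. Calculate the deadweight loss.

5223.80

In inverse form: demand p = 165 − 0.25q, supply p = 35 + 0.004q.
Competitive equilibrium: 165 − 0.25q = 35 + 0.004q → q* = 511.811, p* = 37.0472.
At q = 309: demand price = 165 − 0.25·309 = 87.75; supply price = 35 + 0.004·309 = 36.236.
Δq = 511.811 − 309 = 202.811; wedge = 87.75 − 36.236 = 51.514.
DWL = ½ × 202.811 × 51.514 = 5223.80.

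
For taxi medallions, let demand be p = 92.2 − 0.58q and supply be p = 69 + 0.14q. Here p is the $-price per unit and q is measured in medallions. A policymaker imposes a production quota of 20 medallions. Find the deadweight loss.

$53.78

Competitive equilibrium: 92.2 − 0.58q = 69 + 0.14q → q* = 32.2222, p* = 73.5111.
At q = 20: demand price = 92.2 − 0.58·20 = 80.6; supply price = 69 + 0.14·20 = 71.8.
Δq = 32.2222 − 20 = 12.2222; wedge = 80.6 − 71.8 = 8.8.
DWL = ½ × 12.2222 × 8.8 = $53.78.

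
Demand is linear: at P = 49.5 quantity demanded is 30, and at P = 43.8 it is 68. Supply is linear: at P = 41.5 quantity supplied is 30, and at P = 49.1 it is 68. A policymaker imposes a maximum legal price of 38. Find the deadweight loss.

Demand slope = (43.8 − 49.5)/(68 − 30) = −0.15, so P = 54 − 0.15Q.
Supply slope = (49.1 − 41.5)/(68 − 30) = 0.2, so P = 35.5 + 0.2Q.
Competitive equilibrium: 54 − 0.15Q = 35.5 + 0.2Q → Q* = 52.8571, P* = 46.0714.
At the ceiling P = 38, quantity supplied = (38 − 35.5)/0.2 = 12.5.
Willingness to pay at Q' = 12.5: 54 − 0.15·12.5 = 52.125.
ΔQ = 52.8571 − 12.5 = 40.3571; wedge = 52.125 − 38 = 14.125.
DWL = ½ × 40.3571 × 14.125 = 285.02.

285.02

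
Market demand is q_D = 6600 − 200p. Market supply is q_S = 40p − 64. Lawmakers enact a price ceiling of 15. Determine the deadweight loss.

3911.71

In inverse form: demand p = 33 − 0.005q, supply p = 1.6 + 0.025q.
Competitive equilibrium: 33 − 0.005q = 1.6 + 0.025q → q* = 1046.6667, p* = 27.7667.
At the ceiling p = 15, quantity supplied = (15 − 1.6)/0.025 = 536.
Willingness to pay at q' = 536: 33 − 0.005·536 = 30.32.
Δq = 1046.6667 − 536 = 510.6667; wedge = 30.32 − 15 = 15.32.
DWL = ½ × 510.6667 × 15.32 = 3911.71.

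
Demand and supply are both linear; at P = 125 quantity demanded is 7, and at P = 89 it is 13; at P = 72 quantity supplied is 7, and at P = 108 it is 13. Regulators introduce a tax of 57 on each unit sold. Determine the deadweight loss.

135.375

Demand slope = (89 − 125)/(13 − 7) = −6, so P = 167 − 6Q.
Supply slope = (108 − 72)/(13 − 7) = 6, so P = 30 + 6Q.
Competitive equilibrium: 167 − 6Q = 30 + 6Q → Q* = 11.4167, P* = 98.5.
With the tax, the buyer price exceeds the seller price by 57: (167 − 6Q) − (30 + 6Q) = 57 → Q' = 6.6667.
ΔQ = 11.4167 − 6.6667 = 4.75; the wedge equals the tax, 57.
Welfare loss = ½ × 4.75 × 57 = 135.375.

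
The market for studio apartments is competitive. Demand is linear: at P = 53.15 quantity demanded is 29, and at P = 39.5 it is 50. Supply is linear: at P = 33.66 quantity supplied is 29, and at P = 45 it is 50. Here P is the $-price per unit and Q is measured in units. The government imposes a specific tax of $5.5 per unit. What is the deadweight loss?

Demand slope = (39.5 − 53.15)/(50 − 29) = −0.65, so P = 72 − 0.65Q.
Supply slope = (45 − 33.66)/(50 − 29) = 0.54, so P = 18 + 0.54Q.
Competitive equilibrium: 72 − 0.65Q = 18 + 0.54Q → Q* = 45.3782, P* = 42.5042.
With the tax, the buyer price exceeds the seller price by 5.5: (72 − 0.65Q) − (18 + 0.54Q) = 5.5 → Q' = 40.7563.
ΔQ = 45.3782 − 40.7563 = 4.6219; the wedge equals the tax, 5.5.
Welfare loss = ½ × 4.6219 × 5.5 = $12.71.

$12.71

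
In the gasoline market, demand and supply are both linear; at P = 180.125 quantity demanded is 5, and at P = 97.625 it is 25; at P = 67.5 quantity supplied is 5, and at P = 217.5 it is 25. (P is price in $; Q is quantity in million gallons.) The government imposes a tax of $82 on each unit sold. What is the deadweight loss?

$289.20 million

Demand slope = (97.625 − 180.125)/(25 − 5) = −4.125, so P = 200.75 − 4.125Q.
Supply slope = (217.5 − 67.5)/(25 − 5) = 7.5, so P = 30 + 7.5Q.
Competitive equilibrium: 200.75 − 4.125Q = 30 + 7.5Q → Q* = 14.68817, P* = 140.16129.
With the tax, the buyer price exceeds the seller price by 82: (200.75 − 4.125Q) − (30 + 7.5Q) = 82 → Q' = 7.63441.
ΔQ = 14.68817 − 7.63441 = 7.05376; the wedge equals the tax, 82.
Welfare loss = ½ × 7.05376 × 82 = $289.20 million.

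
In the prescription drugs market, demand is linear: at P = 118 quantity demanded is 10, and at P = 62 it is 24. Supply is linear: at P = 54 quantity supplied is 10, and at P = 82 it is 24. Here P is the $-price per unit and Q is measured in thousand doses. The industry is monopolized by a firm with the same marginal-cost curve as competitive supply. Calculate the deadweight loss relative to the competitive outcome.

$205.01 thousand

Demand slope = (62 − 118)/(24 − 10) = −4, so P = 158 − 4Q.
Supply slope = (82 − 54)/(24 − 10) = 2, so P = 34 + 2Q.
Competitive equilibrium: 158 − 4Q = 34 + 2Q → Q* = 20.6667, P* = 75.3333.
Marginal revenue: MR = 158 − 8Q. Set MR = MC: 158 − 8Q = 34 + 2Q → Q_m = 12.4.
Price P_m = 158 − 4·12.4 = 108.4; MC(Q_m) = 34 + 2·12.4 = 58.8.
Competitive Q* = 20.6667, so ΔQ = 8.2667; wedge = 108.4 − 58.8 = 49.6.
DWL = ½ × 8.2667 × 49.6 = $205.01 thousand.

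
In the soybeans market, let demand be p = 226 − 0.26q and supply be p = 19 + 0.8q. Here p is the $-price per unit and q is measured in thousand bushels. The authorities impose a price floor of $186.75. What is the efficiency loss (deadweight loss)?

Competitive equilibrium: 226 − 0.26q = 19 + 0.8q → q* = 195.283, p* = 175.2264.
At the floor p = 186.75, quantity demanded = (226 − 186.75)/0.26 = 150.9615.
Sellers' marginal cost at q' = 150.9615: 19 + 0.8·150.9615 = 139.7692.
Δq = 195.283 − 150.9615 = 44.3215; wedge = 186.75 − 139.7692 = 46.9808.
The triangle = ½ × 44.3215 × 46.9808 = $1041.13 thousand.

$1041.13 thousand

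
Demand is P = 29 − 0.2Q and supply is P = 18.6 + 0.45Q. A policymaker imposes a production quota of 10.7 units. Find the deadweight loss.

9.13

Competitive equilibrium: 29 − 0.2Q = 18.6 + 0.45Q → Q* = 16, P* = 25.8.
At Q = 10.7: demand price = 29 − 0.2·10.7 = 26.86; supply price = 18.6 + 0.45·10.7 = 23.415.
ΔQ = 16 − 10.7 = 5.3; wedge = 26.86 − 23.415 = 3.445.
The triangle = ½ × 5.3 × 3.445 = 9.13.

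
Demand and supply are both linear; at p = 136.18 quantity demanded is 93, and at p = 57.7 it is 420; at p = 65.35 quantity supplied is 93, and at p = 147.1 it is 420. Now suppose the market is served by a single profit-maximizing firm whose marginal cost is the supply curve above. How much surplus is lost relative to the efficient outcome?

1494.36

Demand slope = (57.7 − 136.18)/(420 − 93) = −0.24, so p = 158.5 − 0.24q.
Supply slope = (147.1 − 65.35)/(420 − 93) = 0.25, so p = 42.1 + 0.25q.
Competitive equilibrium: 158.5 − 0.24q = 42.1 + 0.25q → q* = 237.551, p* = 101.4878.
Marginal revenue: MR = 158.5 − 0.48q. Set MR = MC: 158.5 − 0.48q = 42.1 + 0.25q → q_m = 159.4521.
Price p_m = 158.5 − 0.24·159.4521 = 120.2315; MC(q_m) = 42.1 + 0.25·159.4521 = 81.963.
Competitive q* = 237.551, so Δq = 78.0989; wedge = 120.2315 − 81.963 = 38.2685.
DWL = ½ × 78.0989 × 38.2685 = 1494.36.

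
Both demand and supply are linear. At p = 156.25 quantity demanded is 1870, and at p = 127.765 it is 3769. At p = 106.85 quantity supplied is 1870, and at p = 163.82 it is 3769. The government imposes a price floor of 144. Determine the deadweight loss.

1778.03

Demand slope = (127.765 − 156.25)/(3769 − 1870) = −0.015, so p = 184.3 − 0.015q.
Supply slope = (163.82 − 106.85)/(3769 − 1870) = 0.03, so p = 50.75 + 0.03q.
Competitive equilibrium: 184.3 − 0.015q = 50.75 + 0.03q → q* = 2967.7778, p* = 139.7833.
At the floor p = 144, quantity demanded = (184.3 − 144)/0.015 = 2686.6667.
Sellers' marginal cost at q' = 2686.6667: 50.75 + 0.03·2686.6667 = 131.35.
Δq = 2967.7778 − 2686.6667 = 281.1111; wedge = 144 − 131.35 = 12.65.
DWL = ½ × 281.1111 × 12.65 = 1778.03.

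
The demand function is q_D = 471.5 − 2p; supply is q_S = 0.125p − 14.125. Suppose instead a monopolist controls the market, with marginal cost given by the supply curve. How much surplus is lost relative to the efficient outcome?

In inverse form: demand p = 235.75 − 0.5q, supply p = 113 + 8q.
Competitive equilibrium: 235.75 − 0.5q = 113 + 8q → q* = 14.4412, p* = 228.5294.
Marginal revenue: MR = 235.75 − q. Set MR = MC: 235.75 − q = 113 + 8q → q_m = 13.6389.
Price p_m = 235.75 − 0.5·13.6389 = 228.9306; MC(q_m) = 113 + 8·13.6389 = 222.1112.
Competitive q* = 14.4412, so Δq = 0.8023; wedge = 228.9306 − 222.1112 = 6.8194.
DWL = ½ × 0.8023 × 6.8194 = 2.74.

2.74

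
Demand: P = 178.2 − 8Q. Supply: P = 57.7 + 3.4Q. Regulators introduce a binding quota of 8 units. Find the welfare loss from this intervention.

37.65

Competitive equilibrium: 178.2 − 8Q = 57.7 + 3.4Q → Q* = 10.5702, P* = 93.6386.
At Q = 8: demand price = 178.2 − 8·8 = 114.2; supply price = 57.7 + 3.4·8 = 84.9.
ΔQ = 10.5702 − 8 = 2.5702; wedge = 114.2 − 84.9 = 29.3.
The triangle = ½ × 2.5702 × 29.3 = 37.65.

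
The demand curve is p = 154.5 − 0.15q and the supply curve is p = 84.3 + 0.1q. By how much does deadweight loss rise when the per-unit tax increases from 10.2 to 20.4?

Competitive equilibrium: 154.5 − 0.15q = 84.3 + 0.1q → q* = 280.8, p* = 112.38.
For a per-unit tax t: Δq = t/0.25, so DWL = ½·t·(t/0.25) = t²/0.5.
At t = 10.2: DWL = 208.08. At t = 20.4: DWL = 832.32.
Increase = 832.32 − 208.08 = 624.24.

624.24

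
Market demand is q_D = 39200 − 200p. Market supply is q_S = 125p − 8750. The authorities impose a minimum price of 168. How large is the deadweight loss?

In inverse form: demand p = 196 − 0.005q, supply p = 70 + 0.008q.
Competitive equilibrium: 196 − 0.005q = 70 + 0.008q → q* = 9692.3077, p* = 147.5385.
At the floor p = 168, quantity demanded = (196 − 168)/0.005 = 5600.
Sellers' marginal cost at q' = 5600: 70 + 0.008·5600 = 114.8.
Δq = 9692.3077 − 5600 = 4092.3077; wedge = 168 − 114.8 = 53.2.
Deadweight loss = ½ × 4092.3077 × 53.2 = 108855.38.

108855.38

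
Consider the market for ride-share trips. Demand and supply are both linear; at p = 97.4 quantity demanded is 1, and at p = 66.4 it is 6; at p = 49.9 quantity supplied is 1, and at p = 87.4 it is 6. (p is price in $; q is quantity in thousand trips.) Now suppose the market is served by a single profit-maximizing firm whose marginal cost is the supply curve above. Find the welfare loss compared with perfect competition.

$13.27 thousand

Demand slope = (66.4 − 97.4)/(6 − 1) = −6.2, so p = 103.6 − 6.2q.
Supply slope = (87.4 − 49.9)/(6 − 1) = 7.5, so p = 42.4 + 7.5q.
Competitive equilibrium: 103.6 − 6.2q = 42.4 + 7.5q → q* = 4.4672, p* = 75.9036.
Marginal revenue: MR = 103.6 − 12.4q. Set MR = MC: 103.6 − 12.4q = 42.4 + 7.5q → q_m = 3.0754.
Price p_m = 103.6 − 6.2·3.0754 = 84.5325; MC(q_m) = 42.4 + 7.5·3.0754 = 65.4655.
Competitive q* = 4.4672, so Δq = 1.3918; wedge = 84.5325 − 65.4655 = 19.067.
DWL = ½ × 1.3918 × 19.067 = $13.27 thousand.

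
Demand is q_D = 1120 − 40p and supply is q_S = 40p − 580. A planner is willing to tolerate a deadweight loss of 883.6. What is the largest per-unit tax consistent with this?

9.4

In inverse form: demand p = 28 − 0.025q, supply p = 14.5 + 0.025q.
Competitive equilibrium: 28 − 0.025q = 14.5 + 0.025q → q* = 270, p* = 21.25.
A tax t gives Δq = t/0.05 and wedge t, so DWL = t²/0.1.
t²/0.1 = 883.6 → t² = 88.36 → t = 9.4.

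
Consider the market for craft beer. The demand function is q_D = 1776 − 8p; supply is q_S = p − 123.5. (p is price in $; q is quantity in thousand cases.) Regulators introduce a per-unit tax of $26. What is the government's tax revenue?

In inverse form: demand p = 222 − 0.125q, supply p = 123.5 + q.
Competitive equilibrium: 222 − 0.125q = 123.5 + q → q* = 87.55556, p* = 211.05556.
With the tax, the buyer price exceeds the seller price by 26: (222 − 0.125q) − (123.5 + q) = 26 → q' = 64.44444.
Tax revenue = 26 × 64.44444 = $1675.56 thousand.

$1675.56 thousand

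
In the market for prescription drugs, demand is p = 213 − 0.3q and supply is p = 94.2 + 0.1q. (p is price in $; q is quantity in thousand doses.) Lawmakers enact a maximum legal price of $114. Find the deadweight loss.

Competitive equilibrium: 213 − 0.3q = 94.2 + 0.1q → q* = 297, p* = 123.9.
At the ceiling p = 114, quantity supplied = (114 − 94.2)/0.1 = 198.
Willingness to pay at q' = 198: 213 − 0.3·198 = 153.6.
Δq = 297 − 198 = 99; wedge = 153.6 − 114 = 39.6.
Welfare loss = ½ × 99 × 39.6 = $1960.20 thousand.

$1960.20 thousand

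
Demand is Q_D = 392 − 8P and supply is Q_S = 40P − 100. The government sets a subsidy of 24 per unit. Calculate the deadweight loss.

In inverse form: demand P = 49 − 0.125Q, supply P = 2.5 + 0.025Q.
Competitive equilibrium: 49 − 0.125Q = 2.5 + 0.025Q → Q* = 310, P* = 10.25.
The subsidy lowers effective supply by 24: P = 0.025Q − 21.5.
New quantity: 49 − 0.125Q = 0.025Q − 21.5 → Q' = 470.
Overproduction ΔQ = 470 − 310 = 160; wedge = subsidy = 24.
The triangle = ½ × 160 × 24 = 1920.

1920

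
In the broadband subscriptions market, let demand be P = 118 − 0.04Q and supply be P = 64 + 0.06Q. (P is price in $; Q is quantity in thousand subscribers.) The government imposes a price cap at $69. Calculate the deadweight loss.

Competitive equilibrium: 118 − 0.04Q = 64 + 0.06Q → Q* = 540, P* = 96.4.
At the ceiling P = 69, quantity supplied = (69 − 64)/0.06 = 83.33333.
Willingness to pay at Q' = 83.33333: 118 − 0.04·83.33333 = 114.66667.
ΔQ = 540 − 83.33333 = 456.66667; wedge = 114.66667 − 69 = 45.66667.
DWL = ½ × 456.66667 × 45.66667 = $10427.22 thousand.

$10427.22 thousand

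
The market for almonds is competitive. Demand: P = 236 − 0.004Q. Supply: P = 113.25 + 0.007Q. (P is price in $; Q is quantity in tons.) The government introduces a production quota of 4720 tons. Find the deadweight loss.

Competitive equilibrium: 236 − 0.004Q = 113.25 + 0.007Q → Q* = 11159.0909, P* = 191.3636.
At Q = 4720: demand price = 236 − 0.004·4720 = 217.12; supply price = 113.25 + 0.007·4720 = 146.29.
ΔQ = 11159.0909 − 4720 = 6439.0909; wedge = 217.12 − 146.29 = 70.83.
Welfare loss = ½ × 6439.0909 × 70.83 = $228040.40.

$228040.40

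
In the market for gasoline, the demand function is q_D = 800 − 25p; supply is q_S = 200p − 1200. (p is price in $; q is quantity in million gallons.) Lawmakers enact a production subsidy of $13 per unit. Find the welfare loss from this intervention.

In inverse form: demand p = 32 − 0.04q, supply p = 6 + 0.005q.
Competitive equilibrium: 32 − 0.04q = 6 + 0.005q → q* = 577.7778, p* = 8.8889.
The subsidy lowers effective supply by 13: p = 0.005q − 7.
New quantity: 32 − 0.04q = 0.005q − 7 → q' = 866.6667.
Overproduction Δq = 866.6667 − 577.7778 = 288.8889; wedge = subsidy = 13.
DWL = ½ × 288.8889 × 13 = $1877.78 million.

$1877.78 million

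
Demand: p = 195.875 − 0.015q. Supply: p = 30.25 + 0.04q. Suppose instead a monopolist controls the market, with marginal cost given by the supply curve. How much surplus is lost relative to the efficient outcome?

11451.06

Competitive equilibrium: 195.875 − 0.015q = 30.25 + 0.04q → q* = 3011.36364, p* = 150.70455.
Marginal revenue: MR = 195.875 − 0.03q. Set MR = MC: 195.875 − 0.03q = 30.25 + 0.04q → q_m = 2366.07143.
Price p_m = 195.875 − 0.015·2366.07143 = 160.38393; MC(q_m) = 30.25 + 0.04·2366.07143 = 124.89286.
Competitive q* = 3011.36364, so Δq = 645.29221; wedge = 160.38393 − 124.89286 = 35.49107.
Deadweight loss = ½ × 645.29221 × 35.49107 = 11451.06.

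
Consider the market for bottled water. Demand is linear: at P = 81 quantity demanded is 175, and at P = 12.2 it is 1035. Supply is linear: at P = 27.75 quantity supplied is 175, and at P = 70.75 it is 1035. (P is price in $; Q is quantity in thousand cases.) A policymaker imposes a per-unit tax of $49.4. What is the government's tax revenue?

Demand slope = (12.2 − 81)/(1035 − 175) = −0.08, so P = 95 − 0.08Q.
Supply slope = (70.75 − 27.75)/(1035 − 175) = 0.05, so P = 19 + 0.05Q.
Competitive equilibrium: 95 − 0.08Q = 19 + 0.05Q → Q* = 584.6154, P* = 48.2308.
With the tax, the buyer price exceeds the seller price by 49.4: (95 − 0.08Q) − (19 + 0.05Q) = 49.4 → Q' = 204.6154.
Tax revenue = 49.4 × 204.6154 = $10108 thousand.

$10108 thousand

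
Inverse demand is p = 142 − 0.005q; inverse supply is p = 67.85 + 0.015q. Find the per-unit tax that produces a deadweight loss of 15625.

Competitive equilibrium: 142 − 0.005q = 67.85 + 0.015q → q* = 3707.5, p* = 123.4625.
A tax t gives Δq = t/0.02 and wedge t, so DWL = t²/0.04.
t²/0.04 = 15625 → t² = 625 → t = 25.

25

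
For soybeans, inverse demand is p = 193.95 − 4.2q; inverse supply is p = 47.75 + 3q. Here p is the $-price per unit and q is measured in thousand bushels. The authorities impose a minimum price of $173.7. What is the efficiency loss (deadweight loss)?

$863.13 thousand

Competitive equilibrium: 193.95 − 4.2q = 47.75 + 3q → q* = 20.3056, p* = 108.6667.
At the floor p = 173.7, quantity demanded = (193.95 − 173.7)/4.2 = 4.8214.
Sellers' marginal cost at q' = 4.8214: 47.75 + 3·4.8214 = 62.2142.
Δq = 20.3056 − 4.8214 = 15.4842; wedge = 173.7 − 62.2142 = 111.4858.
Deadweight loss = ½ × 15.4842 × 111.4858 = $863.13 thousand.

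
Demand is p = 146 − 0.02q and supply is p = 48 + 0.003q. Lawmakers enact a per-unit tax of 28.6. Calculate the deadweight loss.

Competitive equilibrium: 146 − 0.02q = 48 + 0.003q → q* = 4260.8696, p* = 60.7826.
With the tax, the buyer price exceeds the seller price by 28.6: (146 − 0.02q) − (48 + 0.003q) = 28.6 → q' = 3017.3913.
Δq = 4260.8696 − 3017.3913 = 1243.4783; the wedge equals the tax, 28.6.
Welfare loss = ½ × 1243.4783 × 28.6 = 17781.74.

17781.74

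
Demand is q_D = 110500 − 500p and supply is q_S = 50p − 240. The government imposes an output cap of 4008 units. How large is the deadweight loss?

372503.29

In inverse form: demand p = 221 − 0.002q, supply p = 4.8 + 0.02q.
Competitive equilibrium: 221 − 0.002q = 4.8 + 0.02q → q* = 9827.27273, p* = 201.34545.
At q = 4008: demand price = 221 − 0.002·4008 = 212.984; supply price = 4.8 + 0.02·4008 = 84.96.
Δq = 9827.27273 − 4008 = 5819.27273; wedge = 212.984 − 84.96 = 128.024.
Deadweight loss = ½ × 5819.27273 × 128.024 = 372503.29.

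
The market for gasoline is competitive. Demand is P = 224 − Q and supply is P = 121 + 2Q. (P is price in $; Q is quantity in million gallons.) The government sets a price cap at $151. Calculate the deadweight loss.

$560.67 million

Competitive equilibrium: 224 − Q = 121 + 2Q → Q* = 34.3333, P* = 189.6667.
At the ceiling P = 151, quantity supplied = (151 − 121)/2 = 15.
Willingness to pay at Q' = 15: 224 − 1·15 = 209.
ΔQ = 34.3333 − 15 = 19.3333; wedge = 209 − 151 = 58.
Deadweight loss = ½ × 19.3333 × 58 = $560.67 million.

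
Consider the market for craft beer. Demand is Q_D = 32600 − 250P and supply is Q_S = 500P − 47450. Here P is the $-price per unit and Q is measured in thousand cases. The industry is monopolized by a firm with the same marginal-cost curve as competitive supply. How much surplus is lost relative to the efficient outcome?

In inverse form: demand P = 130.4 − 0.004Q, supply P = 94.9 + 0.002Q.
Competitive equilibrium: 130.4 − 0.004Q = 94.9 + 0.002Q → Q* = 5916.6667, P* = 106.7333.
Marginal revenue: MR = 130.4 − 0.008Q. Set MR = MC: 130.4 − 0.008Q = 94.9 + 0.002Q → Q_m = 3550.
Price P_m = 130.4 − 0.004·3550 = 116.2; MC(Q_m) = 94.9 + 0.002·3550 = 102.
Competitive Q* = 5916.6667, so ΔQ = 2366.6667; wedge = 116.2 − 102 = 14.2.
The triangle = ½ × 2366.6667 × 14.2 = $16803.33 thousand.

$16803.33 thousand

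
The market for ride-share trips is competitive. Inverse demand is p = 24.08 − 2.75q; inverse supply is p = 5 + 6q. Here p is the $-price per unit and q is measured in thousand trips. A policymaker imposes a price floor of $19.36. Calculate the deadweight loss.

Competitive equilibrium: 24.08 − 2.75q = 5 + 6q → q* = 2.1806, p* = 18.0834.
At the floor p = 19.36, quantity demanded = (24.08 − 19.36)/2.75 = 1.7164.
Sellers' marginal cost at q' = 1.7164: 5 + 6·1.7164 = 15.2984.
Δq = 2.1806 − 1.7164 = 0.4642; wedge = 19.36 − 15.2984 = 4.0616.
Deadweight loss = ½ × 0.4642 × 4.0616 = $0.94 thousand.

$0.94 thousand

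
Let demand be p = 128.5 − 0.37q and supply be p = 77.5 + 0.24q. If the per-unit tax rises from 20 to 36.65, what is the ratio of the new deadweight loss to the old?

3.358

Competitive equilibrium: 128.5 − 0.37q = 77.5 + 0.24q → q* = 83.6066, p* = 97.5656.
For a per-unit tax t: Δq = t/0.61, so DWL = ½·t·(t/0.61) = t²/1.22.
At t = 20: DWL = 327.869. At t = 36.65: DWL = 1101.002.
Ratio = (36.65/20)² = 3.358.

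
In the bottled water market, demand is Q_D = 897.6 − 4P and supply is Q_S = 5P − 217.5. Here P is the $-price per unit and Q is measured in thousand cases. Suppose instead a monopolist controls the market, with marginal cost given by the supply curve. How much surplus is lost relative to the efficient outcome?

$4637.87 thousand

In inverse form: demand P = 224.4 − 0.25Q, supply P = 43.5 + 0.2Q.
Competitive equilibrium: 224.4 − 0.25Q = 43.5 + 0.2Q → Q* = 402, P* = 123.9.
Marginal revenue: MR = 224.4 − 0.5Q. Set MR = MC: 224.4 − 0.5Q = 43.5 + 0.2Q → Q_m = 258.4286.
Price P_m = 224.4 − 0.25·258.4286 = 159.7929; MC(Q_m) = 43.5 + 0.2·258.4286 = 95.1857.
Competitive Q* = 402, so ΔQ = 143.5714; wedge = 159.7929 − 95.1857 = 64.6072.
Deadweight loss = ½ × 143.5714 × 64.6072 = $4637.87 thousand.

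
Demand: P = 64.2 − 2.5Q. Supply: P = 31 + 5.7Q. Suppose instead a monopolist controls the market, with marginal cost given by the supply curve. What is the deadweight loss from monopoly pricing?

Competitive equilibrium: 64.2 − 2.5Q = 31 + 5.7Q → Q* = 4.0488, P* = 54.078.
Marginal revenue: MR = 64.2 − 5Q. Set MR = MC: 64.2 − 5Q = 31 + 5.7Q → Q_m = 3.1028.
Price P_m = 64.2 − 2.5·3.1028 = 56.443; MC(Q_m) = 31 + 5.7·3.1028 = 48.686.
Competitive Q* = 4.0488, so ΔQ = 0.946; wedge = 56.443 − 48.686 = 7.757.
Deadweight loss = ½ × 0.946 × 7.757 = 3.67.

3.67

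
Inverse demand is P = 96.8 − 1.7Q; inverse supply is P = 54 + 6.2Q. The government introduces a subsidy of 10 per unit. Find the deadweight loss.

Competitive equilibrium: 96.8 − 1.7Q = 54 + 6.2Q → Q* = 5.4177, P* = 87.5899.
The subsidy lowers effective supply by 10: P = 44 + 6.2Q.
New quantity: 96.8 − 1.7Q = 44 + 6.2Q → Q' = 6.6835.
Overproduction ΔQ = 6.6835 − 5.4177 = 1.2658; wedge = subsidy = 10.
The triangle = ½ × 1.2658 × 10 = 6.33.

6.33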